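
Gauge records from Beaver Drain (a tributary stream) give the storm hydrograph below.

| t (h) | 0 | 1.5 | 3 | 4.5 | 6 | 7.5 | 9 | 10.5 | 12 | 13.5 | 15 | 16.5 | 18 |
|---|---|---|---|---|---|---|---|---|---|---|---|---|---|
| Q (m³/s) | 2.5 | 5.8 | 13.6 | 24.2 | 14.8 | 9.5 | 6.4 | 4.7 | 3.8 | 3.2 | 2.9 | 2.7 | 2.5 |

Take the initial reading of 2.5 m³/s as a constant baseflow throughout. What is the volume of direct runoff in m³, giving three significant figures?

V ≈ 3.46 × 10^5 m³

Direct-runoff ordinates (Q − Q_b): 0.0, 3.3, 11.1, 21.7, 12.3, 7.0, 3.9, 2.2, 1.3, 0.7, 0.4, 0.2, 0.0 m³/s.
ΣQ_DR = 64.10 m³/s.
With Δt = 1.5 h = 5400 s, V = ΣQ_DR · Δt = 64.10 × 5400 = 3.46 × 10^5 m³.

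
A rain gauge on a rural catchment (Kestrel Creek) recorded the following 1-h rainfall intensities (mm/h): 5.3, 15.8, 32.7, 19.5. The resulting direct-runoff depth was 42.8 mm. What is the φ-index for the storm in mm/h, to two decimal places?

φ ≈ 8.40 mm/h

Only the 3 blocks with intensity above φ contribute runoff: 15.8, 32.7, 19.5 mm/h.
Σ(I−φ)·Δt = d  ⇒  (15.8+32.7+19.5 − 3φ)·1 = 42.8
φ = (68.00 − 42.8/1) / 3 = 8.40 mm/h.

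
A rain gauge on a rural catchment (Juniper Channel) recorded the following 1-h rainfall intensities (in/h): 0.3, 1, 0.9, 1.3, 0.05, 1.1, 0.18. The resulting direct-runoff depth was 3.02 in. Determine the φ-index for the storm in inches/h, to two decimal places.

Only the 4 blocks with intensity above φ contribute runoff: 1, 0.9, 1.3, 1.1 in/h.
Σ(I−φ)·Δt = d  ⇒  (1+0.9+1.3+1.1 − 4φ)·1 = 3.02
φ = (4.300 − 3.02/1) / 4 = 0.32 in/h.

φ ≈ 0.32 in/h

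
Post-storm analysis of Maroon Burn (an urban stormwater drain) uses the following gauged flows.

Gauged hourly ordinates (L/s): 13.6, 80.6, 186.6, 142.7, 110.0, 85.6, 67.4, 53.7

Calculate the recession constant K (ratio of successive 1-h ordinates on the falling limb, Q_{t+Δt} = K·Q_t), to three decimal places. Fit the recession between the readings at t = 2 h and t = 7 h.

K ≈ 0.779

Using the recession-limb readings at t = 2 h and t = 7 h: Q falls from 186.6 to 53.7 L/s over 5 intervals.
K = (Q₂/Q₁)^(1/5) = (53.7/186.6)^(1/5) = 0.779.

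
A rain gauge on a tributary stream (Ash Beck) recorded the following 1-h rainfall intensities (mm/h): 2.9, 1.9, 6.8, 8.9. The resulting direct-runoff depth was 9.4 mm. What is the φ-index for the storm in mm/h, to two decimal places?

Only the 2 blocks with intensity above φ contribute runoff: 6.8, 8.9 mm/h.
Σ(I−φ)·Δt = d  ⇒  (6.8+8.9 − 2φ)·1 = 9.4
φ = (15.70 − 9.4/1) / 2 = 3.15 mm/h.

φ ≈ 3.15 mm/h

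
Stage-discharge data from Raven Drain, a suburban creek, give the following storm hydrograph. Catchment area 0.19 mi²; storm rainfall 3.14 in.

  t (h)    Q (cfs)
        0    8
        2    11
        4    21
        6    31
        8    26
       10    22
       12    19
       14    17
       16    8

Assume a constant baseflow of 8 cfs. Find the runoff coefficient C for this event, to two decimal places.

C ≈ 0.47

ΣQ_DR = 91.00 cfs; V = ΣQ_DR·Δt = 6.552 × 10^5 ft³.
Runoff depth d = V / A = 1.484 in.
C = d / P = 1.484 / 3.14 = 0.47.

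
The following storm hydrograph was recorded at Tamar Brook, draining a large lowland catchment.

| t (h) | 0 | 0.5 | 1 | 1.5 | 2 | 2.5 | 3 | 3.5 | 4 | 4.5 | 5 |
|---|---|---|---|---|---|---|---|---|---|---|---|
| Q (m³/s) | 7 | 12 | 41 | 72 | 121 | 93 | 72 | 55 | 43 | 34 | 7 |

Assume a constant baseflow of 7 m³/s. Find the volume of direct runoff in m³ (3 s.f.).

Direct-runoff ordinates (Q − Q_b): 0.0, 5.0, 34.0, 65.0, 114.0, 86.0, 65.0, 48.0, 36.0, 27.0, 0.0 m³/s.
ΣQ_DR = 480.0 m³/s.
With Δt = 0.5 h = 1800 s, V = ΣQ_DR · Δt = 480.0 × 1800 = 8.64 × 10^5 m³.

V ≈ 8.64 × 10^5 m³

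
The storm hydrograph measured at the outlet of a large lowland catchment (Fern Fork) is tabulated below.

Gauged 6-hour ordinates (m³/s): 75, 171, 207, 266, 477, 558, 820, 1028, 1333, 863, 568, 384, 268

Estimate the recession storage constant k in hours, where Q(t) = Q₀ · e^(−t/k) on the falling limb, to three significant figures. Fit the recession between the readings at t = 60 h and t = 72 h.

k ≈ 16.0 h

On the falling limb, Q drops from 568 to 268 m³/s between t = 60 h and t = 72 h (Δt = 12 h).
k = −Δt / ln(Q₂/Q₁) = −12 / ln(268/568) = 16.0 h.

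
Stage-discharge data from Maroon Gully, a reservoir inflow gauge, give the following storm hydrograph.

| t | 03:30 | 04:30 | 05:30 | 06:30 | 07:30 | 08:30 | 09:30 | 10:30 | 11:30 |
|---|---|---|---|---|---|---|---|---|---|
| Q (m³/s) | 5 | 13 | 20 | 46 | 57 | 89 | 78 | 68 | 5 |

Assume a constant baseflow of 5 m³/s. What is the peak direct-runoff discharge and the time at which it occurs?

Subtracting baseflow gives direct-runoff ordinates: 0.0, 8.0, 15.0, 41.0, 52.0, 84.0, 73.0, 63.0, 0.0 m³/s.
The maximum is 84.0 m³/s, occurring at the reading for t = 08:30.

Q_p = 84.0 m³/s at t = 08:30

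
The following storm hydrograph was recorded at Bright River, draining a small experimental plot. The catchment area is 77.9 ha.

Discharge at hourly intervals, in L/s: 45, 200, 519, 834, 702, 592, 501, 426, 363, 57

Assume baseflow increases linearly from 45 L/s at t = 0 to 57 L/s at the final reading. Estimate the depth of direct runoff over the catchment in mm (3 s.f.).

d ≈ 17.2 mm

Direct runoff: 0.00, 153.67, 471.33, 785.00, 651.67, 540.33, 448.00, 371.67, 307.33, 0.00 L/s; ΣQ_DR = 3729 L/s.
V = ΣQ_DR · Δt = 3729 × 3600 s = 1.342 × 10^7 L.
Over A = 77.9 ha, depth = V / A = 17.2 mm.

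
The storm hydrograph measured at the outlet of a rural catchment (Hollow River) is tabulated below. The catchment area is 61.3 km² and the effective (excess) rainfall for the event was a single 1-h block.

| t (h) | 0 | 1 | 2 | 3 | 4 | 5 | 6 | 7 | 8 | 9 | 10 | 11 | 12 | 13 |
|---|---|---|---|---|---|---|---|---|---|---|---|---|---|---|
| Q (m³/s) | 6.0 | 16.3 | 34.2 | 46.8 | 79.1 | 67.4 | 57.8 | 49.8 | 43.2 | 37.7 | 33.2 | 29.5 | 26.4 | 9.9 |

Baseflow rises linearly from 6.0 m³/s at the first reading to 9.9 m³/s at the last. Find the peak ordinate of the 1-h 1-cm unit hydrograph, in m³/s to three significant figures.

U_p ≈ 28.7 m³/s

Direct runoff: 0.00, 10.00, 27.60, 39.90, 71.90, 59.90, 50.00, 41.70, 34.80, 29.00, 24.20, 20.20, 16.80, 0.00 m³/s; ΣQ_DR = 426.0 m³/s, peak = 71.90 m³/s.
Runoff depth d = ΣQ_DR·Δt / A = 426.0 × 3600 / (61.3 km²) = 25.02 mm.
The 1-cm UH is the DRH scaled by (10 mm)/d, so U_p = 71.90 × 10/25.02 = 28.7 m³/s.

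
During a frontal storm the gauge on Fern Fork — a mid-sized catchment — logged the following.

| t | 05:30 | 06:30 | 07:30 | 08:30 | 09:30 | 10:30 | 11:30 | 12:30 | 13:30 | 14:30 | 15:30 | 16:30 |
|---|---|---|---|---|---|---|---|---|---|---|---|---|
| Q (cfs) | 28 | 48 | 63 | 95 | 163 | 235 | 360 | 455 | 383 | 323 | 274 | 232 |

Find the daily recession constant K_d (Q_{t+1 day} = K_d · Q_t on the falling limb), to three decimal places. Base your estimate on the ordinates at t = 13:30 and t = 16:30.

Between t = 13:30 and t = 16:30 the flow falls from 383 to 232 cfs over 3×1 h = 3 h.
Per-interval ratio K = (232/383)^(1/3) = 0.8461; K_d = K^(24/1) = 0.018.

K_d ≈ 0.018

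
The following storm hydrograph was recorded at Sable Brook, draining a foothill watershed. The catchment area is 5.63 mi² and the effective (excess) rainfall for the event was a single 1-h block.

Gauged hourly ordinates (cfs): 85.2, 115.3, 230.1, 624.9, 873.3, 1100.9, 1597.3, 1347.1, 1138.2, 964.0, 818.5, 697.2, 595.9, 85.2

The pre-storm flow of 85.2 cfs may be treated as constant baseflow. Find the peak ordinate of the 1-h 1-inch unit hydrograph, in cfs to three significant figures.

Direct runoff: 0.0, 30.1, 144.9, 539.7, 788.1, 1015.7, 1512.1, 1261.9, 1053.0, 878.8, 733.3, 612.0, 510.7, 0.0 cfs; ΣQ_DR = 9080 cfs, peak = 1512.1 cfs.
Runoff depth d = ΣQ_DR·Δt / A = 9080 × 3600 / (5.63 mi²) = 2.499 in.
The 1-inch UH is the DRH scaled by (1 in)/d, so U_p = 1512.1 × 1/2.499 = 605 cfs.

U_p ≈ 605 cfs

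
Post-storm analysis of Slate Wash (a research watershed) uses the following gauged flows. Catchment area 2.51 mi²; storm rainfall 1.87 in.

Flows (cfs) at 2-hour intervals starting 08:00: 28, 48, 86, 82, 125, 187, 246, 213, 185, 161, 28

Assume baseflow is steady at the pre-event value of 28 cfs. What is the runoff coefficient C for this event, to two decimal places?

ΣQ_DR = 1081 cfs; V = ΣQ_DR·Δt = 7.783 × 10^6 ft³.
Runoff depth d = V / A = 1.335 in.
C = d / P = 1.335 / 1.87 = 0.71.

C ≈ 0.71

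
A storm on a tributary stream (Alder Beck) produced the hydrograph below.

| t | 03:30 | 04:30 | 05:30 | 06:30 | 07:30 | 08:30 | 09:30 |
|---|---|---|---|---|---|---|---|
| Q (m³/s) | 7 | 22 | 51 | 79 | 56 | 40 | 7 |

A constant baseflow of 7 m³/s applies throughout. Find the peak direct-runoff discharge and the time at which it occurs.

Q_p = 72.0 m³/s at t = 06:30

Subtracting baseflow gives direct-runoff ordinates: 0.0, 15.0, 44.0, 72.0, 49.0, 33.0, 0.0 m³/s.
The maximum is 72.0 m³/s, occurring at the reading for t = 06:30.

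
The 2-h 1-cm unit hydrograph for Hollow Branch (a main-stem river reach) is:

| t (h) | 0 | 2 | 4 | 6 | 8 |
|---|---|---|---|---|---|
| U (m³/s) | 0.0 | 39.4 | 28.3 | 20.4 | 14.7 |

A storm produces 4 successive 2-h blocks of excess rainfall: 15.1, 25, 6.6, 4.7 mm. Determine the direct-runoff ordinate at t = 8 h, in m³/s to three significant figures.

By discrete convolution, Q_j = Σ (P_i / 10 mm) · U_{j−i}.
At t = 8 h (j=4): Q = (15.1/10)·14.7 + (25/10)·20.4 + (6.6/10)·28.3 + (4.7/10)·39.4 = 110 m³/s.

Q ≈ 110 m³/s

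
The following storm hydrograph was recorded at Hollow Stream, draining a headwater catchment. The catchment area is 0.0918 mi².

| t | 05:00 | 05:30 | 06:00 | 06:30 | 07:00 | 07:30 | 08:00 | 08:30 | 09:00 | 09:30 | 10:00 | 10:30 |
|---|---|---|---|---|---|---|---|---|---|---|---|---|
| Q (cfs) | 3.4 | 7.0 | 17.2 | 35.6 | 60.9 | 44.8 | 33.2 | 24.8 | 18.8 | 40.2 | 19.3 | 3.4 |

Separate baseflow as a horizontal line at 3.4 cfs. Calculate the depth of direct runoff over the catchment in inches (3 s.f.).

d ≈ 2.26 in

Direct runoff: 0.0, 3.6, 13.8, 32.2, 57.5, 41.4, 29.8, 21.4, 15.4, 36.8, 15.9, 0.0 cfs; ΣQ_DR = 267.8 cfs.
V = ΣQ_DR · Δt = 267.8 × 1800 s = 4.820 × 10^5 ft³.
Over A = 0.0918 mi², depth = V / A = 2.26 in.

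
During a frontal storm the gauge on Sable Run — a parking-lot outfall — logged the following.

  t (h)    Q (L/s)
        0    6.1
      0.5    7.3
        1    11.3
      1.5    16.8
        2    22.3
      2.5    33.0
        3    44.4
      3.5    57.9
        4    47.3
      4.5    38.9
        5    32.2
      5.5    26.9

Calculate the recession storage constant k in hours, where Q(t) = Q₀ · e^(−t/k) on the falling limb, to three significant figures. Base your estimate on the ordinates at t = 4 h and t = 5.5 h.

On the falling limb, Q drops from 47.3 to 26.9 L/s between t = 4 h and t = 5.5 h (Δt = 1.5 h).
k = −Δt / ln(Q₂/Q₁) = −1.5 / ln(26.9/47.3) = 2.66 h.

k ≈ 2.66 h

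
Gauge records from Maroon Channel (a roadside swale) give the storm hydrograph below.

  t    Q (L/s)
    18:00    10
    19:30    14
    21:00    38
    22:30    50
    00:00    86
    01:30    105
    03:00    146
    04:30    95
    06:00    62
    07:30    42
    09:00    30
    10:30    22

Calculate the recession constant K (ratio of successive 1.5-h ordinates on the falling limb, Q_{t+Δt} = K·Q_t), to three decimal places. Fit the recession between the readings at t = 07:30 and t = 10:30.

K ≈ 0.724

Using the recession-limb readings at t = 07:30 and t = 10:30: Q falls from 42 to 22 L/s over 2 intervals.
K = (Q₂/Q₁)^(1/2) = (22/42)^(1/2) = 0.724.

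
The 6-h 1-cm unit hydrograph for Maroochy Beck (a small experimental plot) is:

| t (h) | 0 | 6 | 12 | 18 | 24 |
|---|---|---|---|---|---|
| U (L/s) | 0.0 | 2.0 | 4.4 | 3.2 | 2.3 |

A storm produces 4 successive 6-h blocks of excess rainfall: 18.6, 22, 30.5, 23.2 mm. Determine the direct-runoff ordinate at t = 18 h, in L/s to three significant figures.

Q ≈ 21.7 L/s

By discrete convolution, Q_j = Σ (P_i / 10 mm) · U_{j−i}.
At t = 18 h (j=3): Q = (18.6/10)·3.2 + (22/10)·4.4 + (30.5/10)·2.0 + (23.2/10)·0.0 = 21.7 L/s.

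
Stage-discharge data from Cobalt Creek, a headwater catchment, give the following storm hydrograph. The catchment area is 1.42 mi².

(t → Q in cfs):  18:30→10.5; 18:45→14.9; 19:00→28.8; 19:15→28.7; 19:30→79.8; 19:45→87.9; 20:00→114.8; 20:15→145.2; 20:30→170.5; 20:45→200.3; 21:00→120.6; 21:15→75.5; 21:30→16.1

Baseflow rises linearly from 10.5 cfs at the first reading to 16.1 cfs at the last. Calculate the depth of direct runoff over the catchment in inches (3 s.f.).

Direct runoff: 0.00, 3.93, 17.37, 16.80, 67.43, 75.07, 101.50, 131.43, 156.27, 185.60, 105.43, 59.87, 0.00 cfs; ΣQ_DR = 920.7 cfs.
V = ΣQ_DR · Δt = 920.7 × 900 s = 8.286 × 10^5 ft³.
Over A = 1.42 mi², depth = V / A = 0.251 in.

d ≈ 0.251 in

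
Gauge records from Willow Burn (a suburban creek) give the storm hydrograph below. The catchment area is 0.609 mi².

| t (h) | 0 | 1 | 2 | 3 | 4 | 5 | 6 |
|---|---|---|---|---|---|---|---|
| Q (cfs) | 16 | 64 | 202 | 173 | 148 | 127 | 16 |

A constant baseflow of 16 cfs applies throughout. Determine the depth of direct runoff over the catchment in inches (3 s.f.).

Direct runoff: 0.0, 48.0, 186.0, 157.0, 132.0, 111.0, 0.0 cfs; ΣQ_DR = 634.0 cfs.
V = ΣQ_DR · Δt = 634.0 × 3600 s = 2.282 × 10^6 ft³.
Over A = 0.609 mi², depth = V / A = 1.61 in.

d ≈ 1.61 in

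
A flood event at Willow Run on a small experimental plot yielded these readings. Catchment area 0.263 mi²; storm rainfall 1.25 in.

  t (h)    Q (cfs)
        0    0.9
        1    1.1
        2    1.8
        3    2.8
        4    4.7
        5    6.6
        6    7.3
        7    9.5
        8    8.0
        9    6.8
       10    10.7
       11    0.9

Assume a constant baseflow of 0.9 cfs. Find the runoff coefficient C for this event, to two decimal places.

ΣQ_DR = 50.30 cfs; V = ΣQ_DR·Δt = 1.811 × 10^5 ft³.
Runoff depth d = V / A = 0.2964 in.
C = d / P = 0.2964 / 1.25 = 0.24.

C ≈ 0.24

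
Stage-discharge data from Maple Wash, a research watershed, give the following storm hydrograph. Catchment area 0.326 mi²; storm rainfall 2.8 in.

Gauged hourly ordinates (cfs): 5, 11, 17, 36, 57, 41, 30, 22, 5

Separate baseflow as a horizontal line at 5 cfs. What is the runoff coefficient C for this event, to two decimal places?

ΣQ_DR = 179.0 cfs; V = ΣQ_DR·Δt = 6.444 × 10^5 ft³.
Runoff depth d = V / A = 0.8508 in.
C = d / P = 0.8508 / 2.8 = 0.30.

C ≈ 0.30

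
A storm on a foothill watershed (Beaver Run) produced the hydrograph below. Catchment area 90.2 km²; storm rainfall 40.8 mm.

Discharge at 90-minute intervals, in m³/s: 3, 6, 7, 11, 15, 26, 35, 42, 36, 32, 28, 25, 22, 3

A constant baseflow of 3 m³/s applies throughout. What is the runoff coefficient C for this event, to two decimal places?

C ≈ 0.37

ΣQ_DR = 249.0 m³/s; V = ΣQ_DR·Δt = 1.345 × 10^6 m³.
Runoff depth d = V / A = 14.91 mm.
C = d / P = 14.91 / 40.8 = 0.37.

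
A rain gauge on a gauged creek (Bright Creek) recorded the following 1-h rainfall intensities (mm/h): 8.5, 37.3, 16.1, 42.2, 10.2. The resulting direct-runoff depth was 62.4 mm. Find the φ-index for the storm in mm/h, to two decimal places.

Only the 3 blocks with intensity above φ contribute runoff: 37.3, 16.1, 42.2 mm/h.
Σ(I−φ)·Δt = d  ⇒  (37.3+16.1+42.2 − 3φ)·1 = 62.4
φ = (95.60 − 62.4/1) / 3 = 11.07 mm/h.

φ ≈ 11.07 mm/h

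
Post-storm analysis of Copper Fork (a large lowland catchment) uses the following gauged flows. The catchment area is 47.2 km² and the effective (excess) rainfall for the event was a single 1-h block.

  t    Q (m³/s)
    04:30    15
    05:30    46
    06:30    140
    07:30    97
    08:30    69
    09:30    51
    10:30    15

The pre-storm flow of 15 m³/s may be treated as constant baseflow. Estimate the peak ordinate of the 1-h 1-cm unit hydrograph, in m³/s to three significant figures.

Direct runoff: 0.0, 31.0, 125.0, 82.0, 54.0, 36.0, 0.0 m³/s; ΣQ_DR = 328.0 m³/s, peak = 125.0 m³/s.
Runoff depth d = ΣQ_DR·Δt / A = 328.0 × 3600 / (47.2 km²) = 25.02 mm.
The 1-cm UH is the DRH scaled by (10 mm)/d, so U_p = 125.0 × 10/25.02 = 50.0 m³/s.

U_p ≈ 50.0 m³/s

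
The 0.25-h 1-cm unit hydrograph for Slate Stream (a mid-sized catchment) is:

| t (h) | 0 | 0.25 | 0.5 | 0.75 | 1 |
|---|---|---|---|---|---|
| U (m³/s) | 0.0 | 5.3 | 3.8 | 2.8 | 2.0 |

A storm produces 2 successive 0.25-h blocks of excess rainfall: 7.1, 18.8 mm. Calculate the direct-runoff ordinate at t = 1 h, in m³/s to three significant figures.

Q ≈ 6.68 m³/s

By discrete convolution, Q_j = Σ (P_i / 10 mm) · U_{j−i}.
At t = 1 h (j=4): Q = (7.1/10)·2.0 + (18.8/10)·2.8 = 6.68 m³/s.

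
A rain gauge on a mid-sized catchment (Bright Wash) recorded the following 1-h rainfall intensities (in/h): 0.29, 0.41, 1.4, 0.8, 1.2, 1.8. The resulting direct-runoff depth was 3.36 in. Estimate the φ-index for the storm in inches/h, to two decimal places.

Only the 4 blocks with intensity above φ contribute runoff: 1.4, 0.8, 1.2, 1.8 in/h.
Σ(I−φ)·Δt = d  ⇒  (1.4+0.8+1.2+1.8 − 4φ)·1 = 3.36
φ = (5.200 − 3.36/1) / 4 = 0.46 in/h.

φ ≈ 0.46 in/h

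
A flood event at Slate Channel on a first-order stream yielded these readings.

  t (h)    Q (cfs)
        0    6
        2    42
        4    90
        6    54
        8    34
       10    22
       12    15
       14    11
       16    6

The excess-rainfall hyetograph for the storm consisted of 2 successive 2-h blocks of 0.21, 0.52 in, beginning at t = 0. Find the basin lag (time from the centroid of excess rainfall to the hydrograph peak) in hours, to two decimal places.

t_L ≈ 1.58 h

Centroid of excess rainfall: t_c = Σ P_i·t̄_i / ΣP_i = 2.4247 h (block centres at 1, 3 h).
Hydrograph peak occurs at t = 4 h, so basin lag t_L = 4 − 2.4247 = 1.58 h.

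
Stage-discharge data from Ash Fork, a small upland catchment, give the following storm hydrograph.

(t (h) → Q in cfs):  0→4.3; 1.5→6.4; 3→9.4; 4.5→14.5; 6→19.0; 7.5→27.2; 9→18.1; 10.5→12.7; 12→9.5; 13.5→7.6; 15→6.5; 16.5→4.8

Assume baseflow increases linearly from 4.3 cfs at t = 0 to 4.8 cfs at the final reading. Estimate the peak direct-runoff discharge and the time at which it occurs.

Q_p = 22.67 cfs at t = 7.5 h

Subtracting baseflow gives direct-runoff ordinates: 0.00, 2.05, 5.01, 10.06, 14.52, 22.67, 13.53, 8.08, 4.84, 2.89, 1.75, 0.00 cfs.
The maximum is 22.67 cfs, occurring at the reading for t = 7.5 h.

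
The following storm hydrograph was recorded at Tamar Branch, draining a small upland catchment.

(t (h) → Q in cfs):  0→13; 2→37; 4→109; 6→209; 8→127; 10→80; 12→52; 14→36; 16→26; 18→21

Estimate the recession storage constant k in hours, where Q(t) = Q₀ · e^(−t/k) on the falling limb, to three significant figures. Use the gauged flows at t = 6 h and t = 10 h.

k ≈ 4.17 h

On the falling limb, Q drops from 209 to 80 cfs between t = 6 h and t = 10 h (Δt = 4 h).
k = −Δt / ln(Q₂/Q₁) = −4 / ln(80/209) = 4.17 h.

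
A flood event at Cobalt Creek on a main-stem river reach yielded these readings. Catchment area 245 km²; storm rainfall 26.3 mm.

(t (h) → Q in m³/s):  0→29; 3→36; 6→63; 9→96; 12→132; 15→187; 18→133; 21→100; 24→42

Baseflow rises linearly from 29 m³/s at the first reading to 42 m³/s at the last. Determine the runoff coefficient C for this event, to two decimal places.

ΣQ_DR = 498.5 m³/s; V = ΣQ_DR·Δt = 5.384 × 10^6 m³.
Runoff depth d = V / A = 21.97 mm.
C = d / P = 21.97 / 26.3 = 0.84.

C ≈ 0.84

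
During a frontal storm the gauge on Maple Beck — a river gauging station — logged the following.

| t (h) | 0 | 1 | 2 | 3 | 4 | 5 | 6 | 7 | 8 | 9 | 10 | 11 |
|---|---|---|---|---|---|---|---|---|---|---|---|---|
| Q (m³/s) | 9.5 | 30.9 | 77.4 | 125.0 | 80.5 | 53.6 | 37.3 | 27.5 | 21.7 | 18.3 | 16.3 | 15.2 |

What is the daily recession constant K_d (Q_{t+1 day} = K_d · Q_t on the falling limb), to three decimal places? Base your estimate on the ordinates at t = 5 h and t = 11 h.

K_d ≈ 0.006

Between t = 5 h and t = 11 h the flow falls from 53.6 to 15.2 m³/s over 6×1 h = 6 h.
Per-interval ratio K = (15.2/53.6)^(1/6) = 0.8105; K_d = K^(24/1) = 0.006.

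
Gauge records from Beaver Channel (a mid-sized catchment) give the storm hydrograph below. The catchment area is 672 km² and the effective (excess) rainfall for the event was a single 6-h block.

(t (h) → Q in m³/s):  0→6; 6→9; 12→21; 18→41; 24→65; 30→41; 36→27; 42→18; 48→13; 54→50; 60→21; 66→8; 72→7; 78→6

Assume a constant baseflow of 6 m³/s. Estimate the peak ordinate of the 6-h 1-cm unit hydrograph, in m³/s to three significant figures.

Direct runoff: 0.0, 3.0, 15.0, 35.0, 59.0, 35.0, 21.0, 12.0, 7.0, 44.0, 15.0, 2.0, 1.0, 0.0 m³/s; ΣQ_DR = 249.0 m³/s, peak = 59.0 m³/s.
Runoff depth d = ΣQ_DR·Δt / A = 249.0 × 21600 / (672 km²) = 8.004 mm.
The 1-cm UH is the DRH scaled by (10 mm)/d, so U_p = 59.0 × 10/8.004 = 73.7 m³/s.

U_p ≈ 73.7 m³/s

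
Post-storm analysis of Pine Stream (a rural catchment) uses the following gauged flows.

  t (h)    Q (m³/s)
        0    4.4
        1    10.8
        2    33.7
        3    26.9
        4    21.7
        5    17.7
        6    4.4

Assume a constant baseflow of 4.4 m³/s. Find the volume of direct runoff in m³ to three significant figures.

Direct-runoff ordinates (Q − Q_b): 0.0, 6.4, 29.3, 22.5, 17.3, 13.3, 0.0 m³/s.
ΣQ_DR = 88.80 m³/s.
With Δt = 1 h = 3600 s, V = ΣQ_DR · Δt = 88.80 × 3600 = 3.20 × 10^5 m³.

V ≈ 3.20 × 10^5 m³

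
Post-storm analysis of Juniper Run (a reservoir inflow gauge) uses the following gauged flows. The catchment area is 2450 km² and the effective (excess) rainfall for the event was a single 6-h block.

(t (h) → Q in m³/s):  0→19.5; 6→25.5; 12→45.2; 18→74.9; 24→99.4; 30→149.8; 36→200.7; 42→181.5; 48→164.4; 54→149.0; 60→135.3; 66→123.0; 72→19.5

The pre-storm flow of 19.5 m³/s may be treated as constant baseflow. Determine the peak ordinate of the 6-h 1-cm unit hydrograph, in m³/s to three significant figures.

U_p ≈ 181 m³/s

Direct runoff: 0.0, 6.0, 25.7, 55.4, 79.9, 130.3, 181.2, 162.0, 144.9, 129.5, 115.8, 103.5, 0.0 m³/s; ΣQ_DR = 1134 m³/s, peak = 181.2 m³/s.
Runoff depth d = ΣQ_DR·Δt / A = 1134 × 21600 / (2450 km²) = 9.999 mm.
The 1-cm UH is the DRH scaled by (10 mm)/d, so U_p = 181.2 × 10/9.999 = 181 m³/s.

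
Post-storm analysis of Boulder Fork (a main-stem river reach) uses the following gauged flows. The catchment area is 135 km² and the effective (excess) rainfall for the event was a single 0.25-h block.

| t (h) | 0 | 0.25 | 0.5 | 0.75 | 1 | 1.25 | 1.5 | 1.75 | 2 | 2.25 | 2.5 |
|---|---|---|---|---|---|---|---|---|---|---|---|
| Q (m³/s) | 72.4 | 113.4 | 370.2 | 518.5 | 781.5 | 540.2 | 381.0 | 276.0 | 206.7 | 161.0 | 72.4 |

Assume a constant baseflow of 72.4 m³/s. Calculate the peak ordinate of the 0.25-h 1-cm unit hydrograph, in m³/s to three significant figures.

Direct runoff: 0.0, 41.0, 297.8, 446.1, 709.1, 467.8, 308.6, 203.6, 134.3, 88.6, 0.0 m³/s; ΣQ_DR = 2697 m³/s, peak = 709.1 m³/s.
Runoff depth d = ΣQ_DR·Δt / A = 2697 × 900 / (135 km²) = 17.98 mm.
The 1-cm UH is the DRH scaled by (10 mm)/d, so U_p = 709.1 × 10/17.98 = 394 m³/s.

U_p ≈ 394 m³/s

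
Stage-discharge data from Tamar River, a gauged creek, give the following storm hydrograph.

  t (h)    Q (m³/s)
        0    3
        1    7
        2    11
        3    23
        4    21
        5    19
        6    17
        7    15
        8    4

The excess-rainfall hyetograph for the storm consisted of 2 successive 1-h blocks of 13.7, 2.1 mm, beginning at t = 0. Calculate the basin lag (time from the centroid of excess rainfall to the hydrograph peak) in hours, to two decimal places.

Centroid of excess rainfall: t_c = Σ P_i·t̄_i / ΣP_i = 0.6329 h (block centres at 0.5, 1.5 h).
Hydrograph peak occurs at t = 3 h, so basin lag t_L = 3 − 0.6329 = 2.37 h.

t_L ≈ 2.37 h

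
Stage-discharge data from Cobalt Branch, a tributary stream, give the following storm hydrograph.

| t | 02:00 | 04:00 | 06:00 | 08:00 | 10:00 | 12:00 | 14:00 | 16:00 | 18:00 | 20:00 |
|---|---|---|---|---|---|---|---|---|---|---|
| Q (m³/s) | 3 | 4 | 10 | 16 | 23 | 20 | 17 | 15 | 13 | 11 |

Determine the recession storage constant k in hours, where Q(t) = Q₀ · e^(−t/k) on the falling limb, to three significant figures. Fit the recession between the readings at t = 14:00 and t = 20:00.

On the falling limb, Q drops from 17 to 11 m³/s between t = 14:00 and t = 20:00 (Δt = 6 h).
k = −Δt / ln(Q₂/Q₁) = −6 / ln(11/17) = 13.8 h.

k ≈ 13.8 h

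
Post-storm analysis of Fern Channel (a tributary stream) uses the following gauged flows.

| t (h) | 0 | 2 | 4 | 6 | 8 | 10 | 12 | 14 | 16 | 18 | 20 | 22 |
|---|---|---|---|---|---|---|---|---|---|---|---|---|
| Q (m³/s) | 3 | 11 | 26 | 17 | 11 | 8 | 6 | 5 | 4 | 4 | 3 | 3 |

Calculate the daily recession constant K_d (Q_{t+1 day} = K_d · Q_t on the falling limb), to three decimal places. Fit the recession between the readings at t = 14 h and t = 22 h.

K_d ≈ 0.216

Between t = 14 h and t = 22 h the flow falls from 5 to 3 m³/s over 4×2 h = 8 h.
Per-interval ratio K = (3/5)^(1/4) = 0.8801; K_d = K^(24/2) = 0.216.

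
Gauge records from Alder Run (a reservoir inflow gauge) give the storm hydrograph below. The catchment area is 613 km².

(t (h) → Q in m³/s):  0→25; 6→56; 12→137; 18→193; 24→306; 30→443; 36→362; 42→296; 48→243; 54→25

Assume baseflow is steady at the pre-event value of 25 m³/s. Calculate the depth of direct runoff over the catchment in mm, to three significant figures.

d ≈ 64.7 mm

Direct runoff: 0.0, 31.0, 112.0, 168.0, 281.0, 418.0, 337.0, 271.0, 218.0, 0.0 m³/s; ΣQ_DR = 1836 m³/s.
V = ΣQ_DR · Δt = 1836 × 21600 s = 3.966 × 10^7 m³.
Over A = 613 km², depth = V / A = 64.7 mm.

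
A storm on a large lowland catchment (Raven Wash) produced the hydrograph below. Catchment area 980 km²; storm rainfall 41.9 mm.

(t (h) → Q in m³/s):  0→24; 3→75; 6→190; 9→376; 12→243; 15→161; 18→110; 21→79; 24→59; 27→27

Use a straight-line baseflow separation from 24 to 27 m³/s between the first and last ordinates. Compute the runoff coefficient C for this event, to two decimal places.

C ≈ 0.29

ΣQ_DR = 1089 m³/s; V = ΣQ_DR·Δt = 1.176 × 10^7 m³.
Runoff depth d = V / A = 12.00 mm.
C = d / P = 12.00 / 41.9 = 0.29.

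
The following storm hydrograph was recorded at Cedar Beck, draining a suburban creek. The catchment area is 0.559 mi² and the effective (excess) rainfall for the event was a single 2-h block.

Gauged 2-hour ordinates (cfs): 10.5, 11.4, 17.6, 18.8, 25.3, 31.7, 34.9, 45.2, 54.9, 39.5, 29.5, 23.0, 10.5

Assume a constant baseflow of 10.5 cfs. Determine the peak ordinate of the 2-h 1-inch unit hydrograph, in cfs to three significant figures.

U_p ≈ 37.0 cfs

Direct runoff: 0.0, 0.9, 7.1, 8.3, 14.8, 21.2, 24.4, 34.7, 44.4, 29.0, 19.0, 12.5, 0.0 cfs; ΣQ_DR = 216.3 cfs, peak = 44.4 cfs.
Runoff depth d = ΣQ_DR·Δt / A = 216.3 × 7200 / (0.559 mi²) = 1.199 in.
The 1-inch UH is the DRH scaled by (1 in)/d, so U_p = 44.4 × 1/1.199 = 37.0 cfs.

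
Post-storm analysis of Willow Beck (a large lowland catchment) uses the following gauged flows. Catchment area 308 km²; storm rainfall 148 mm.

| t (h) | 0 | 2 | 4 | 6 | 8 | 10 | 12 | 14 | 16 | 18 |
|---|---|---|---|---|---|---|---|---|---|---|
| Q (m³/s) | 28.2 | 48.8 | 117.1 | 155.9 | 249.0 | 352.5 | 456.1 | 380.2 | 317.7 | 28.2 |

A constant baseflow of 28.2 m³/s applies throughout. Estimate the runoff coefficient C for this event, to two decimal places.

ΣQ_DR = 1852 m³/s; V = ΣQ_DR·Δt = 1.333 × 10^7 m³.
Runoff depth d = V / A = 43.29 mm.
C = d / P = 43.29 / 148 = 0.29.

C ≈ 0.29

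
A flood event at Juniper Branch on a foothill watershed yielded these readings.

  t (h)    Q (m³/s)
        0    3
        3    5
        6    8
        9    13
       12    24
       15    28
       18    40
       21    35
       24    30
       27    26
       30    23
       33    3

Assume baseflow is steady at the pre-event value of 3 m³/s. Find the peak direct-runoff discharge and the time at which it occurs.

Subtracting baseflow gives direct-runoff ordinates: 0.0, 2.0, 5.0, 10.0, 21.0, 25.0, 37.0, 32.0, 27.0, 23.0, 20.0, 0.0 m³/s.
The maximum is 37.0 m³/s, occurring at the reading for t = 18 h.

Q_p = 37.0 m³/s at t = 18 h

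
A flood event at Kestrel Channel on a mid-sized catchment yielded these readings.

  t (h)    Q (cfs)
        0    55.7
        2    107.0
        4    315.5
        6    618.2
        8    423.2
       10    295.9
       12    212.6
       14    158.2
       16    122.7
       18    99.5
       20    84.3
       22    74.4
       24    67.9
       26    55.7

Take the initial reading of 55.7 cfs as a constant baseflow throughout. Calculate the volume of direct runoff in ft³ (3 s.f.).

Direct-runoff ordinates (Q − Q_b): 0.0, 51.3, 259.8, 562.5, 367.5, 240.2, 156.9, 102.5, 67.0, 43.8, 28.6, 18.7, 12.2, 0.0 cfs.
ΣQ_DR = 1911 cfs.
With Δt = 2 h = 7200 s, V = ΣQ_DR · Δt = 1911 × 7200 = 1.38 × 10^7 ft³.

V ≈ 1.38 × 10^7 ft³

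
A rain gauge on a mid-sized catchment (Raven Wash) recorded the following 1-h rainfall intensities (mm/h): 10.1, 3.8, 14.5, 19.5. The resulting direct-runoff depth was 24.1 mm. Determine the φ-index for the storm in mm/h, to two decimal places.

Only the 3 blocks with intensity above φ contribute runoff: 10.1, 14.5, 19.5 mm/h.
Σ(I−φ)·Δt = d  ⇒  (10.1+14.5+19.5 − 3φ)·1 = 24.1
φ = (44.10 − 24.1/1) / 3 = 6.67 mm/h.

φ ≈ 6.67 mm/h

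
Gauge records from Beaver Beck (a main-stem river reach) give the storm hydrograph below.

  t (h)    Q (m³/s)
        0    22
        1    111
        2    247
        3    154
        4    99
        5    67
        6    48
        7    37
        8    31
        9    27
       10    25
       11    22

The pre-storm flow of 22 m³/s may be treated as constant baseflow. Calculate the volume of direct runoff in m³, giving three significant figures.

Direct-runoff ordinates (Q − Q_b): 0.0, 89.0, 225.0, 132.0, 77.0, 45.0, 26.0, 15.0, 9.0, 5.0, 3.0, 0.0 m³/s.
ΣQ_DR = 626.0 m³/s.
With Δt = 1 h = 3600 s, V = ΣQ_DR · Δt = 626.0 × 3600 = 2.25 × 10^6 m³.

V ≈ 2.25 × 10^6 m³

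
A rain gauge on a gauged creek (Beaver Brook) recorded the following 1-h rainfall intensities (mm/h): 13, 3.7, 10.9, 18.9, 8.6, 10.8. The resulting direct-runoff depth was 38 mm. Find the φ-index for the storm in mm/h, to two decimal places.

Only the 5 blocks with intensity above φ contribute runoff: 13, 10.9, 18.9, 8.6, 10.8 mm/h.
Σ(I−φ)·Δt = d  ⇒  (13+10.9+18.9+8.6+10.8 − 5φ)·1 = 38
φ = (62.20 − 38/1) / 5 = 4.84 mm/h.

φ ≈ 4.84 mm/h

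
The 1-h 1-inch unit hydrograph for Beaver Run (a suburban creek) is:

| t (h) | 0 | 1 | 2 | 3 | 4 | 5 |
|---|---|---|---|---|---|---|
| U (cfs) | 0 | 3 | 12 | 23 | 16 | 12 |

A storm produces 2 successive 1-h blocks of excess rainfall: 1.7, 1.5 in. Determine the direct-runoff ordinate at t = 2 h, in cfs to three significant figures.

By discrete convolution, Q_j = Σ (P_i / 1 in) · U_{j−i}.
At t = 2 h (j=2): Q = (1.7/1)·12 + (1.5/1)·3 = 24.9 cfs.

Q ≈ 24.9 cfs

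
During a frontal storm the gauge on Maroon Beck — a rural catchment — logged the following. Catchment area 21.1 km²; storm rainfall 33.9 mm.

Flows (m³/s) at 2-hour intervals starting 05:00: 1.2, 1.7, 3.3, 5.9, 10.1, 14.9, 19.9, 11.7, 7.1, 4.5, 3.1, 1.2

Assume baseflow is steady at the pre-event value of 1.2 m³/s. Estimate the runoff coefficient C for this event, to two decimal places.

C ≈ 0.71

ΣQ_DR = 70.20 m³/s; V = ΣQ_DR·Δt = 5.054 × 10^5 m³.
Runoff depth d = V / A = 23.95 mm.
C = d / P = 23.95 / 33.9 = 0.71.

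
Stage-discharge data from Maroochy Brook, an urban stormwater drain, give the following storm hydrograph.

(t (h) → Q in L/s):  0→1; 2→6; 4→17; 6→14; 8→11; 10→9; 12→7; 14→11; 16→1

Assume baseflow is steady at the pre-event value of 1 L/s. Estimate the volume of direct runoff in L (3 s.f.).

Direct-runoff ordinates (Q − Q_b): 0.0, 5.0, 16.0, 13.0, 10.0, 8.0, 6.0, 10.0, 0.0 L/s.
ΣQ_DR = 68.00 L/s.
With Δt = 2 h = 7200 s, V = ΣQ_DR · Δt = 68.00 × 7200 = 4.90 × 10^5 L.

V ≈ 4.90 × 10^5 L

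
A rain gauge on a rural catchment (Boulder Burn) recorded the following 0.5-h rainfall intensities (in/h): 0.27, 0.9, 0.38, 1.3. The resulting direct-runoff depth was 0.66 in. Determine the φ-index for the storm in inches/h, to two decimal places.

Only the 2 blocks with intensity above φ contribute runoff: 0.9, 1.3 in/h.
Σ(I−φ)·Δt = d  ⇒  (0.9+1.3 − 2φ)·0.5 = 0.66
φ = (2.200 − 0.66/0.5) / 2 = 0.44 in/h.

φ ≈ 0.44 in/h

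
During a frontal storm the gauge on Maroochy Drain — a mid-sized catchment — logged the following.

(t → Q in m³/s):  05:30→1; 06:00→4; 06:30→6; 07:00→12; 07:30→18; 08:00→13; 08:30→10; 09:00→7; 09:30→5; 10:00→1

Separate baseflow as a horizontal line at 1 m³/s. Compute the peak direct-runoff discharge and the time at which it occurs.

Subtracting baseflow gives direct-runoff ordinates: 0.0, 3.0, 5.0, 11.0, 17.0, 12.0, 9.0, 6.0, 4.0, 0.0 m³/s.
The maximum is 17.0 m³/s, occurring at the reading for t = 07:30.

Q_p = 17.0 m³/s at t = 07:30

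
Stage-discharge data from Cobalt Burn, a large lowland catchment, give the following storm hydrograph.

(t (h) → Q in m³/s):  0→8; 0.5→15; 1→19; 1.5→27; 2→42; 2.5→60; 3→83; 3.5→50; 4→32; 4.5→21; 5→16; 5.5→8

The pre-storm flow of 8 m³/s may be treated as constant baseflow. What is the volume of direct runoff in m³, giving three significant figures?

V ≈ 5.13 × 10^5 m³

Direct-runoff ordinates (Q − Q_b): 0.0, 7.0, 11.0, 19.0, 34.0, 52.0, 75.0, 42.0, 24.0, 13.0, 8.0, 0.0 m³/s.
ΣQ_DR = 285.0 m³/s.
With Δt = 0.5 h = 1800 s, V = ΣQ_DR · Δt = 285.0 × 1800 = 5.13 × 10^5 m³.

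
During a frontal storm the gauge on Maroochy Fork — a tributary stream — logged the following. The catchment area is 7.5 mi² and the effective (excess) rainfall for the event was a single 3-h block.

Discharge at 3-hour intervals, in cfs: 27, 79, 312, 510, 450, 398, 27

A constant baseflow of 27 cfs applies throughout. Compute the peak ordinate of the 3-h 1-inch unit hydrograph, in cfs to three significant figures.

Direct runoff: 0.0, 52.0, 285.0, 483.0, 423.0, 371.0, 0.0 cfs; ΣQ_DR = 1614 cfs, peak = 483.0 cfs.
Runoff depth d = ΣQ_DR·Δt / A = 1614 × 10800 / (7.5 mi²) = 1.000 in.
The 1-inch UH is the DRH scaled by (1 in)/d, so U_p = 483.0 × 1/1.000 = 483 cfs.

U_p ≈ 483 cfs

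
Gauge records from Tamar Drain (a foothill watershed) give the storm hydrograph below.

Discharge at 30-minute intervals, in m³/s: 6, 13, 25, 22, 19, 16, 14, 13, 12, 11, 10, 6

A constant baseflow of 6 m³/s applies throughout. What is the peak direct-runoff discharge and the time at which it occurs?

Subtracting baseflow gives direct-runoff ordinates: 0.0, 7.0, 19.0, 16.0, 13.0, 10.0, 8.0, 7.0, 6.0, 5.0, 4.0, 0.0 m³/s.
The maximum is 19.0 m³/s, occurring at the reading for t = 1 h.

Q_p = 19.0 m³/s at t = 1 h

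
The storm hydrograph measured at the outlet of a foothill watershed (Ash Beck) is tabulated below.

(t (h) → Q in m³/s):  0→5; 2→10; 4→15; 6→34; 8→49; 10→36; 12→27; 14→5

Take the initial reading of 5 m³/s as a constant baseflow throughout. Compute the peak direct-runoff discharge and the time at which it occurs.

Subtracting baseflow gives direct-runoff ordinates: 0.0, 5.0, 10.0, 29.0, 44.0, 31.0, 22.0, 0.0 m³/s.
The maximum is 44.0 m³/s, occurring at the reading for t = 8 h.

Q_p = 44.0 m³/s at t = 8 h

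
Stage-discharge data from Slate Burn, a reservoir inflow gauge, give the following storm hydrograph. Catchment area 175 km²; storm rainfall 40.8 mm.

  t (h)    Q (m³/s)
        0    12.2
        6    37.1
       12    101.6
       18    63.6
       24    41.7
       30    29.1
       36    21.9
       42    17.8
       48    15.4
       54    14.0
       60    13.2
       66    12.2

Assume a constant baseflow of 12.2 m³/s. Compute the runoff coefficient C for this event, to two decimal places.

C ≈ 0.71

ΣQ_DR = 233.4 m³/s; V = ΣQ_DR·Δt = 5.041 × 10^6 m³.
Runoff depth d = V / A = 28.81 mm.
C = d / P = 28.81 / 40.8 = 0.71.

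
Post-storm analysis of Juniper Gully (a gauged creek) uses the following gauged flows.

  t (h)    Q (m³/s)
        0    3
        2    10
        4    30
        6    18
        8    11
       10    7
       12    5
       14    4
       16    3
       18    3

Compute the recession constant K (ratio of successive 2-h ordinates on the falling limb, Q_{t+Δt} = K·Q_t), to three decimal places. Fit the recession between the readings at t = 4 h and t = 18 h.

K ≈ 0.720

Using the recession-limb readings at t = 4 h and t = 18 h: Q falls from 30 to 3 m³/s over 7 intervals.
K = (Q₂/Q₁)^(1/7) = (3/30)^(1/7) = 0.720.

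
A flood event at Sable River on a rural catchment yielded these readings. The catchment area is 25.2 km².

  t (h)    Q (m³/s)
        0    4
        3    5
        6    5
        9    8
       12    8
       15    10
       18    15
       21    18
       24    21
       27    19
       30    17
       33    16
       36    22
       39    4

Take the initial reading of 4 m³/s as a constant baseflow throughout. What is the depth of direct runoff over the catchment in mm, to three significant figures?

Direct runoff: 0.0, 1.0, 1.0, 4.0, 4.0, 6.0, 11.0, 14.0, 17.0, 15.0, 13.0, 12.0, 18.0, 0.0 m³/s; ΣQ_DR = 116.0 m³/s.
V = ΣQ_DR · Δt = 116.0 × 10800 s = 1.253 × 10^6 m³.
Over A = 25.2 km², depth = V / A = 49.7 mm.

d ≈ 49.7 mm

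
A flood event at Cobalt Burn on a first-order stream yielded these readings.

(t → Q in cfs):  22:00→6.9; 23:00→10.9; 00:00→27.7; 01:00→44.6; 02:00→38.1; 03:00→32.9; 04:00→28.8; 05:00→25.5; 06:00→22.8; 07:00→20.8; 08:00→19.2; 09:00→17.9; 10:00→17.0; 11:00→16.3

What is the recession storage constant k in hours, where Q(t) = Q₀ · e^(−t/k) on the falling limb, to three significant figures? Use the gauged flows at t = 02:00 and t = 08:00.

k ≈ 8.76 h

On the falling limb, Q drops from 38.1 to 19.2 cfs between t = 02:00 and t = 08:00 (Δt = 6 h).
k = −Δt / ln(Q₂/Q₁) = −6 / ln(19.2/38.1) = 8.76 h.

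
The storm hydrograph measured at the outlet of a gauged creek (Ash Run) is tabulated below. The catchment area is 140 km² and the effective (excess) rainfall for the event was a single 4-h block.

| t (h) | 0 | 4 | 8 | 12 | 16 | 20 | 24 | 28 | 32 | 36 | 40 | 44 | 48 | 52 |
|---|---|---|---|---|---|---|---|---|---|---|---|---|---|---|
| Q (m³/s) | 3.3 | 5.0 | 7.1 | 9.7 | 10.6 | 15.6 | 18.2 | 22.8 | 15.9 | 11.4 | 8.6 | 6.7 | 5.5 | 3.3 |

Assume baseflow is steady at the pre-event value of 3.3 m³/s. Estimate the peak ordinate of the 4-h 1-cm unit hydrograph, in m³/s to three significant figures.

U_p ≈ 19.4 m³/s

Direct runoff: 0.0, 1.7, 3.8, 6.4, 7.3, 12.3, 14.9, 19.5, 12.6, 8.1, 5.3, 3.4, 2.2, 0.0 m³/s; ΣQ_DR = 97.50 m³/s, peak = 19.5 m³/s.
Runoff depth d = ΣQ_DR·Δt / A = 97.50 × 14400 / (140 km²) = 10.03 mm.
The 1-cm UH is the DRH scaled by (10 mm)/d, so U_p = 19.5 × 10/10.03 = 19.4 m³/s.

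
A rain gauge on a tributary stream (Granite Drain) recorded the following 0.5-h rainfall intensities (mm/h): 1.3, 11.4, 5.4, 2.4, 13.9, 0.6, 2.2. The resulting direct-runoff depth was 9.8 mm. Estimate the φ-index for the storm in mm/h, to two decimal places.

φ ≈ 3.70 mm/h

Only the 3 blocks with intensity above φ contribute runoff: 11.4, 5.4, 13.9 mm/h.
Σ(I−φ)·Δt = d  ⇒  (11.4+5.4+13.9 − 3φ)·0.5 = 9.8
φ = (30.70 − 9.8/0.5) / 3 = 3.70 mm/h.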